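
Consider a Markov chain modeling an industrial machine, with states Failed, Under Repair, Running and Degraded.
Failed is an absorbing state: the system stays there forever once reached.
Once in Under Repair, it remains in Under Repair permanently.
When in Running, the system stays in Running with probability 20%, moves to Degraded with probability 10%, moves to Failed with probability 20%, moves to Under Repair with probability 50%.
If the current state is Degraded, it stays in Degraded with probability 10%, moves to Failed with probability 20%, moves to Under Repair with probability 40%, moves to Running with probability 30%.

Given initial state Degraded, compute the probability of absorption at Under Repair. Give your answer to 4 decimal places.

Let h(s) be the probability of absorption at Under Repair starting from transient state s. Then h(Under Repair) = 1 and h(Failed) = 0. By first-step analysis:
h(Running) = 0.2·0 + 0.5·1 + 0.2·h(Running) + 0.1·h(Degraded)
h(Degraded) = 0.2·0 + 0.4·1 + 0.3·h(Running) + 0.1·h(Degraded)
Solving: h(Running) = 0.7101, h(Degraded) = 0.6812.
Starting from Degraded, the probability is 0.6812.

0.6812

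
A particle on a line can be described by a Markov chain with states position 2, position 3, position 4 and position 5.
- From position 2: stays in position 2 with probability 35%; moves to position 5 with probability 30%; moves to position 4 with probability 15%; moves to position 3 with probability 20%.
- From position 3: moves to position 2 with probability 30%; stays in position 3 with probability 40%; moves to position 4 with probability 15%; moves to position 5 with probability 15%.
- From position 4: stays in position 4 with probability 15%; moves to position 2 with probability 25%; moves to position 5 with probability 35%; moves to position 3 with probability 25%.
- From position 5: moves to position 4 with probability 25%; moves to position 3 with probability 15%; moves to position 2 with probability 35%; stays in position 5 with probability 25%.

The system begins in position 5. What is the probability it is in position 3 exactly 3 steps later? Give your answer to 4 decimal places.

0.2409

Propagate the distribution vector 3 steps from position 5.
After 0 steps: (0.0000, 0.0000, 0.0000, 1.0000)
After 1 step: (0.3500, 0.1500, 0.2500, 0.2500)
After 2 steps: (0.3175, 0.2300, 0.1750, 0.2775)
After 3 steps: (0.3210, 0.2409, 0.1778, 0.2604)
P(in position 3 after 3 steps) = 0.2409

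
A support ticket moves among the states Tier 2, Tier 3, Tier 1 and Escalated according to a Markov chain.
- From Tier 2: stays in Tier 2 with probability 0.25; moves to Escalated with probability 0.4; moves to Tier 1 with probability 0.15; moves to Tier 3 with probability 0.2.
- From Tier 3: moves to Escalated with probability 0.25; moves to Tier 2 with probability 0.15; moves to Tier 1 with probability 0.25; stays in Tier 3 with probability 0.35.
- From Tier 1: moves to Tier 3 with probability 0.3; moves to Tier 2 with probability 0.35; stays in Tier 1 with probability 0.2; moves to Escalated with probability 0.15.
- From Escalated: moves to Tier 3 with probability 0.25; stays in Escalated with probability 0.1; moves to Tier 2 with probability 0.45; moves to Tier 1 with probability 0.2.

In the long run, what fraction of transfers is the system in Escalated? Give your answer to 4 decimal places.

Let the stationary distribution be π with π = πP and π_1 + π_2 + π_3 + π_4 = 1.
π_1 = 0.25·π_1 + 0.15·π_2 + 0.35·π_3 + 0.45·π_4
π_2 = 0.2·π_1 + 0.35·π_2 + 0.3·π_3 + 0.25·π_4
π_3 = 0.15·π_1 + 0.25·π_2 + 0.2·π_3 + 0.2·π_4
Solving with the normalization constraint gives π = (0.2902, 0.2727, 0.1991, 0.2379).
So the stationary probability of Escalated is 0.2379.

0.2379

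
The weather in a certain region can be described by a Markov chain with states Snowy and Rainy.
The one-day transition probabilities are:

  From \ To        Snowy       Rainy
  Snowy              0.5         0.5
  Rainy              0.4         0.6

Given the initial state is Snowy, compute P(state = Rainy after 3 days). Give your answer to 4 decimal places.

0.5550

Propagate the distribution vector 3 days from Snowy.
After 0 days: (1.0000, 0.0000)
After 1 day: (0.5000, 0.5000)
After 2 days: (0.4500, 0.5500)
After 3 days: (0.4450, 0.5550)
P(in Rainy after 3 days) = 0.5550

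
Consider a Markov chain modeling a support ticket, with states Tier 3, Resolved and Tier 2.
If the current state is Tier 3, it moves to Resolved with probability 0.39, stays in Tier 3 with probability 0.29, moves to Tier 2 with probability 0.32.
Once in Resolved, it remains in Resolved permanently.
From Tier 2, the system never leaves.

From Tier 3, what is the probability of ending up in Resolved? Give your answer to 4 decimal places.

Let h(s) be the probability of absorption at Resolved starting from transient state s. Then h(Resolved) = 1 and h(Tier 2) = 0. By first-step analysis:
h(Tier 3) = 0.29·h(Tier 3) + 0.39·1 + 0.32·0
Solving: h(Tier 3) = 0.5493.
Starting from Tier 3, the probability is 0.5493.

0.5493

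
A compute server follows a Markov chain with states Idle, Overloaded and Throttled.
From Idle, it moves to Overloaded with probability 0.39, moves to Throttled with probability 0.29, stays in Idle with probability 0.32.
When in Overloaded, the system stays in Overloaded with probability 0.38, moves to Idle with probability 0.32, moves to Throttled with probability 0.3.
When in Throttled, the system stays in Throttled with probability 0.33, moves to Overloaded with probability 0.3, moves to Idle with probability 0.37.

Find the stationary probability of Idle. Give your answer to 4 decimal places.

0.3353

Let the stationary distribution be π with π = πP and π_1 + π_2 + π_3 = 1.
π_1 = 0.32·π_1 + 0.32·π_2 + 0.37·π_3
π_2 = 0.39·π_1 + 0.38·π_2 + 0.3·π_3
Solving with the normalization constraint gives π = (0.3353, 0.3589, 0.3058).
So the stationary probability of Idle is 0.3353.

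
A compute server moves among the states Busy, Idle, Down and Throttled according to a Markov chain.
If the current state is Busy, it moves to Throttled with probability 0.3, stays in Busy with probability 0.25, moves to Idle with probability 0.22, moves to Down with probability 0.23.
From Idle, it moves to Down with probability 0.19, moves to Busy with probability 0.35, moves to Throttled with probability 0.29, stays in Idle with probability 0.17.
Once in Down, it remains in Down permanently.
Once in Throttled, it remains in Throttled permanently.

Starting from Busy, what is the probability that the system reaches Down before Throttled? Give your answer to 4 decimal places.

Let h(s) be the probability of absorption at Down starting from transient state s. Then h(Down) = 1 and h(Throttled) = 0. By first-step analysis:
h(Busy) = 0.25·h(Busy) + 0.22·h(Idle) + 0.23·1 + 0.3·0
h(Idle) = 0.35·h(Busy) + 0.17·h(Idle) + 0.19·1 + 0.29·0
Solving: h(Busy) = 0.4266, h(Idle) = 0.4088.
Starting from Busy, the probability is 0.4266.

0.4266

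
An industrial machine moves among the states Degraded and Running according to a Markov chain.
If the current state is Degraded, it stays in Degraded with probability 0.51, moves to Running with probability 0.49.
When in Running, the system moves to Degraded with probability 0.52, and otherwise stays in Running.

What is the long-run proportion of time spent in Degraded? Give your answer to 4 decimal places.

0.5149

Let the stationary distribution be π with π = πP and π_1 + π_2 = 1.
π_1 = 0.51·π_1 + 0.52·π_2
Solving with the normalization constraint gives π = (0.5149, 0.4851).
So the stationary probability of Degraded is 0.5149.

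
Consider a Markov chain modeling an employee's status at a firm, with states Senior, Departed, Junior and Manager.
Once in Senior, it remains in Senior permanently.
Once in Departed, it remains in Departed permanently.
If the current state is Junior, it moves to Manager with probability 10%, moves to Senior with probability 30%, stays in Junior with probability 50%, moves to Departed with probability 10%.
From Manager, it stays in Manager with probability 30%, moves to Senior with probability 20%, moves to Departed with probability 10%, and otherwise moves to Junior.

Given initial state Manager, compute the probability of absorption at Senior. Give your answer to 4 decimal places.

Let h(s) be the probability of absorption at Senior starting from transient state s. Then h(Senior) = 1 and h(Departed) = 0. By first-step analysis:
h(Junior) = 0.3·1 + 0.1·0 + 0.5·h(Junior) + 0.1·h(Manager)
h(Manager) = 0.2·1 + 0.1·0 + 0.4·h(Junior) + 0.3·h(Manager)
Solving: h(Junior) = 0.7419, h(Manager) = 0.7097.
Starting from Manager, the probability is 0.7097.

0.7097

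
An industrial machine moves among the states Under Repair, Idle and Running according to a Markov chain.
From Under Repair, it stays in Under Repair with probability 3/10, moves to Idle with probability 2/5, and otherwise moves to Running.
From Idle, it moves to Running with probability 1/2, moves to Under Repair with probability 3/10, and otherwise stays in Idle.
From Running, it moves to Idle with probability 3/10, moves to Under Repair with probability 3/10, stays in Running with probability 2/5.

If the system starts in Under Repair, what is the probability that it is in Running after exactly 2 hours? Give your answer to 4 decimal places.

Sum over the intermediate state after 1 hour:
P = P(Under Repair→Under Repair)·P(Under Repair→Running) + P(Under Repair→Idle)·P(Idle→Running) + P(Under Repair→Running)·P(Running→Running)
  = 0.3×0.3 + 0.4×0.5 + 0.3×0.4
  = 0.0900 + 0.2000 + 0.1200 = 0.4100

0.4100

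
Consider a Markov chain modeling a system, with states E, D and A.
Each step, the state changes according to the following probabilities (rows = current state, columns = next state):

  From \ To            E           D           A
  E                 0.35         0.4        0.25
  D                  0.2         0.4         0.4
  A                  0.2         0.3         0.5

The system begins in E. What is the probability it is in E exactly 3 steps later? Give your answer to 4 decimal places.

0.2379

Propagate the distribution vector 3 steps from E.
After 0 steps: (1.0000, 0.0000, 0.0000)
After 1 step: (0.3500, 0.4000, 0.2500)
After 2 steps: (0.2525, 0.3750, 0.3725)
After 3 steps: (0.2379, 0.3628, 0.3994)
P(in E after 3 steps) = 0.2379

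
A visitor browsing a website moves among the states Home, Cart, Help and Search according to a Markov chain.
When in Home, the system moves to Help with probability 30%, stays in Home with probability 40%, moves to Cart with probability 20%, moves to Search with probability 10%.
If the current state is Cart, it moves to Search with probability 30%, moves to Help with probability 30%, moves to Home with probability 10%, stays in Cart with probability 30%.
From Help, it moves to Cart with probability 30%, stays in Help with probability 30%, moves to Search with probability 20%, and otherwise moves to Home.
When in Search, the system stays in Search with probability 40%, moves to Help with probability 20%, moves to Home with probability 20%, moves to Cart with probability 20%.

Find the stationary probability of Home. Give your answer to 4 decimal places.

0.2184

Let the stationary distribution be π with π = πP and π_1 + π_2 + π_3 + π_4 = 1.
π_1 = 0.4·π_1 + 0.1·π_2 + 0.2·π_3 + 0.2·π_4
π_2 = 0.2·π_1 + 0.3·π_2 + 0.3·π_3 + 0.2·π_4
π_3 = 0.3·π_1 + 0.3·π_2 + 0.3·π_3 + 0.2·π_4
Solving with the normalization constraint gives π = (0.2184, 0.2527, 0.2746, 0.2543).
So the stationary probability of Home is 0.2184.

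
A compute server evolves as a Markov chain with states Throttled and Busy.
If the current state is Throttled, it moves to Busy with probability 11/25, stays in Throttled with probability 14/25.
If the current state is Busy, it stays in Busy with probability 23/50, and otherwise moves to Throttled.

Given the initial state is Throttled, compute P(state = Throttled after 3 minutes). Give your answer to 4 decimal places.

0.5510

Propagate the distribution vector 3 minutes from Throttled.
After 0 minutes: (1.0000, 0.0000)
After 1 minute: (0.5600, 0.4400)
After 2 minutes: (0.5512, 0.4488)
After 3 minutes: (0.5510, 0.4490)
P(in Throttled after 3 minutes) = 0.5510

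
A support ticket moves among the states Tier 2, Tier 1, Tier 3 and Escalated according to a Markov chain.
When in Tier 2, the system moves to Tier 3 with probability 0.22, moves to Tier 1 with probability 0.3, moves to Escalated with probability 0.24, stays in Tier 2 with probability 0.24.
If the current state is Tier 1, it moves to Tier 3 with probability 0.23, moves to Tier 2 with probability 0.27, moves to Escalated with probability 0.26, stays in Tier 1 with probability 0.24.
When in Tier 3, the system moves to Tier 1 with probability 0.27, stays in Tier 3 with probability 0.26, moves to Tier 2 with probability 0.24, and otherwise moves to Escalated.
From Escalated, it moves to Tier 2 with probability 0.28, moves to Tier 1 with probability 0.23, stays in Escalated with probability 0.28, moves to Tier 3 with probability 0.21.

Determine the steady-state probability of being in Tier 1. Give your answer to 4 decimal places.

0.2598

Let the stationary distribution be π with π = πP and π_1 + π_2 + π_3 + π_4 = 1.
π_1 = 0.24·π_1 + 0.27·π_2 + 0.24·π_3 + 0.28·π_4
π_2 = 0.3·π_1 + 0.24·π_2 + 0.27·π_3 + 0.23·π_4
π_3 = 0.22·π_1 + 0.23·π_2 + 0.26·π_3 + 0.21·π_4
Solving with the normalization constraint gives π = (0.2579, 0.2598, 0.2292, 0.2530).
So the stationary probability of Tier 1 is 0.2598.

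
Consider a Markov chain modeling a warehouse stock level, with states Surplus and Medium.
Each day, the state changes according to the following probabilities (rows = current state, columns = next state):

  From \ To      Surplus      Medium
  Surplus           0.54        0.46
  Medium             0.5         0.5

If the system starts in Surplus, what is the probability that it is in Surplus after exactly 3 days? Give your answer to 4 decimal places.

0.5209

Propagate the distribution vector 3 days from Surplus.
After 0 days: (1.0000, 0.0000)
After 1 day: (0.5400, 0.4600)
After 2 days: (0.5216, 0.4784)
After 3 days: (0.5209, 0.4791)
P(in Surplus after 3 days) = 0.5209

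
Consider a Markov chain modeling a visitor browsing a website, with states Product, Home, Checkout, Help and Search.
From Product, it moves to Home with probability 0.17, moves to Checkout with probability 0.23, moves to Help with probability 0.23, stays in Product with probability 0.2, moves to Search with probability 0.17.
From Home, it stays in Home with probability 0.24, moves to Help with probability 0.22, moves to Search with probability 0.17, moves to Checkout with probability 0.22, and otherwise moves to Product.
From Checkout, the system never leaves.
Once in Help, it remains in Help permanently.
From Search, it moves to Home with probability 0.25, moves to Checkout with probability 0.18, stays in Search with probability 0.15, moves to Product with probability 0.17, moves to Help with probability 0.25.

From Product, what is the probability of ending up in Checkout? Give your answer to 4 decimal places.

0.4871

Let h(s) be the probability of absorption at Checkout starting from transient state s. Then h(Checkout) = 1 and h(Help) = 0. By first-step analysis:
h(Product) = 0.2·h(Product) + 0.17·h(Home) + 0.23·1 + 0.23·0 + 0.17·h(Search)
h(Home) = 0.15·h(Product) + 0.24·h(Home) + 0.22·1 + 0.22·0 + 0.17·h(Search)
h(Search) = 0.17·h(Product) + 0.25·h(Home) + 0.18·1 + 0.25·0 + 0.15·h(Search)
Solving: h(Product) = 0.4871, h(Home) = 0.4868, h(Search) = 0.4524.
Starting from Product, the probability is 0.4871.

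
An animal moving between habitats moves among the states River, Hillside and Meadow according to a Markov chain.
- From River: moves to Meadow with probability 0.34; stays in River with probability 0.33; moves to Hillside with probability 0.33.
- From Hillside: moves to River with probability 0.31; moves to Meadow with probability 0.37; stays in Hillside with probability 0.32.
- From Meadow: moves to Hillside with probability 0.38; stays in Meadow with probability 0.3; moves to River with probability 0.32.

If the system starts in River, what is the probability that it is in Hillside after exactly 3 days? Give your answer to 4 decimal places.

Propagate the distribution vector 3 days from River.
After 0 days: (1.0000, 0.0000, 0.0000)
After 1 day: (0.3300, 0.3300, 0.3400)
After 2 days: (0.3200, 0.3437, 0.3363)
After 3 days: (0.3198, 0.3434, 0.3369)
P(in Hillside after 3 days) = 0.3434

0.3434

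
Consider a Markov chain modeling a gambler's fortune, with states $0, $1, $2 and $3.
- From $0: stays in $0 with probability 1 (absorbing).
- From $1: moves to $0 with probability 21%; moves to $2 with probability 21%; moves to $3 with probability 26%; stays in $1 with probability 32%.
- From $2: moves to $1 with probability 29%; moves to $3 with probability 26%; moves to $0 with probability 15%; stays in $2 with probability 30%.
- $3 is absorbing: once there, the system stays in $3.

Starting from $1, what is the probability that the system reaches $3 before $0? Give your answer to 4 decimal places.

0.5700

Let h(s) be the probability of absorption at $3 starting from transient state s. Then h($3) = 1 and h($0) = 0. By first-step analysis:
h($1) = 0.21·0 + 0.32·h($1) + 0.21·h($2) + 0.26·1
h($2) = 0.15·0 + 0.29·h($1) + 0.3·h($2) + 0.26·1
Solving: h($1) = 0.5700, h($2) = 0.6076.
Starting from $1, the probability is 0.5700.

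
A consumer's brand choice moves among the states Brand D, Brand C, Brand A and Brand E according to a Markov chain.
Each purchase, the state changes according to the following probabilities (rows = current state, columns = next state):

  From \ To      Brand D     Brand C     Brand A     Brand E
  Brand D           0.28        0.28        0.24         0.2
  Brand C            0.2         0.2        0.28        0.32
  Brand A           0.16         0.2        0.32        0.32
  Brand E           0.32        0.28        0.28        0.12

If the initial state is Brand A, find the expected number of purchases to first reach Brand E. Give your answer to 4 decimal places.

3.3669

Let t(s) be the expected number of purchases to first reach Brand E from state s, with t(Brand E) = 0. Conditioning on the first purchase:
t(Brand D) = 1 + 0.28·t(Brand D) + 0.28·t(Brand C) + 0.24·t(Brand A)
t(Brand C) = 1 + 0.2·t(Brand D) + 0.2·t(Brand C) + 0.28·t(Brand A)
t(Brand A) = 1 + 0.16·t(Brand D) + 0.2·t(Brand C) + 0.32·t(Brand A)
Solving: t(Brand D) = 3.8277, t(Brand C) = 3.3854, t(Brand A) = 3.3669.
Expected purchases from Brand A to Brand E: 3.3669.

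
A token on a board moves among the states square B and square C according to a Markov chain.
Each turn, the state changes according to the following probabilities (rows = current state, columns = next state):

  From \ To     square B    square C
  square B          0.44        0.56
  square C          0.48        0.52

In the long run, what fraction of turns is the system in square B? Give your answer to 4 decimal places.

0.4615

Let the stationary distribution be π with π = πP and π_1 + π_2 = 1.
π_1 = 0.44·π_1 + 0.48·π_2
Solving with the normalization constraint gives π = (0.4615, 0.5385).
So the stationary probability of square B is 0.4615.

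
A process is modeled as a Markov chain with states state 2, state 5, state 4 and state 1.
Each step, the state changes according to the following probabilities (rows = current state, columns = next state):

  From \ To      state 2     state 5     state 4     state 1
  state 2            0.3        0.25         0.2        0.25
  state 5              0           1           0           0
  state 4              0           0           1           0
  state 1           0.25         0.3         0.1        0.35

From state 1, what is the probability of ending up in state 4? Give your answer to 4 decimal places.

Let h(s) be the probability of absorption at state 4 starting from transient state s. Then h(state 4) = 1 and h(state 5) = 0. By first-step analysis:
h(state 2) = 0.3·h(state 2) + 0.25·0 + 0.2·1 + 0.25·h(state 1)
h(state 1) = 0.25·h(state 2) + 0.3·0 + 0.1·1 + 0.35·h(state 1)
Solving: h(state 2) = 0.3949, h(state 1) = 0.3057.
Starting from state 1, the probability is 0.3057.

0.3057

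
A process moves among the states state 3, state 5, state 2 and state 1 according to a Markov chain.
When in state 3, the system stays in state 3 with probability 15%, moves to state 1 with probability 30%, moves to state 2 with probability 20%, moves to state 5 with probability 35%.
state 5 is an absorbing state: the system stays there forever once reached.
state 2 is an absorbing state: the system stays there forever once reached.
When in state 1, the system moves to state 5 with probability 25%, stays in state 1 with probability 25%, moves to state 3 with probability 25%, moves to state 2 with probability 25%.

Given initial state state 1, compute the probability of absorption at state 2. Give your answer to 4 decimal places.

Let h(s) be the probability of absorption at state 2 starting from transient state s. Then h(state 2) = 1 and h(state 5) = 0. By first-step analysis:
h(state 3) = 0.15·h(state 3) + 0.35·0 + 0.2·1 + 0.3·h(state 1)
h(state 1) = 0.25·h(state 3) + 0.25·0 + 0.25·1 + 0.25·h(state 1)
Solving: h(state 3) = 0.4000, h(state 1) = 0.4667.
Starting from state 1, the probability is 0.4667.

0.4667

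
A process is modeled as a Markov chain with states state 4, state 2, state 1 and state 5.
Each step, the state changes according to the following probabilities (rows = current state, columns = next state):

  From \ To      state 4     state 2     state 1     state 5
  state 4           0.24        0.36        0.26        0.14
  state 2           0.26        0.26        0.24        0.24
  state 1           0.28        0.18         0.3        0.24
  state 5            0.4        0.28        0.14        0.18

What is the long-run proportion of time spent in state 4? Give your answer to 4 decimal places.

Let the stationary distribution be π with π = πP and π_1 + π_2 + π_3 + π_4 = 1.
π_1 = 0.24·π_1 + 0.26·π_2 + 0.28·π_3 + 0.4·π_4
π_2 = 0.36·π_1 + 0.26·π_2 + 0.18·π_3 + 0.28·π_4
π_3 = 0.26·π_1 + 0.24·π_2 + 0.3·π_3 + 0.14·π_4
Solving with the normalization constraint gives π = (0.2870, 0.2735, 0.2402, 0.1993).
So the stationary probability of state 4 is 0.2870.

0.2870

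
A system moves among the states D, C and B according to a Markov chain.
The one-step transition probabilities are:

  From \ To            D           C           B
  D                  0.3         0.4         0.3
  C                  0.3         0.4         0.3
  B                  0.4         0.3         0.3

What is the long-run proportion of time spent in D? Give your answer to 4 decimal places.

0.3300

Let the stationary distribution be π with π = πP and π_1 + π_2 + π_3 = 1.
π_1 = 0.3·π_1 + 0.3·π_2 + 0.4·π_3
π_2 = 0.4·π_1 + 0.4·π_2 + 0.3·π_3
Solving with the normalization constraint gives π = (0.3300, 0.3700, 0.3000).
So the stationary probability of D is 0.3300.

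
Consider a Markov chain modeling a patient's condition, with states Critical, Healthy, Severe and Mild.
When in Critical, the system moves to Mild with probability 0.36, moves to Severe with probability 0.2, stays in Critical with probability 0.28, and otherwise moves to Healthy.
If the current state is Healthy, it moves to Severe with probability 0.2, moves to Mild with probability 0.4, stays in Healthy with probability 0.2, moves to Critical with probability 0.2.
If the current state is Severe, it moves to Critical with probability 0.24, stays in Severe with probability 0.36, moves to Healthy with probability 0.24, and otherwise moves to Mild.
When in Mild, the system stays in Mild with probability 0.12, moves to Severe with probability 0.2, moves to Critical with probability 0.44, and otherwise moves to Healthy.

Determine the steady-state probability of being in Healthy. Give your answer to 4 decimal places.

Let the stationary distribution be π with π = πP and π_1 + π_2 + π_3 + π_4 = 1.
π_1 = 0.28·π_1 + 0.2·π_2 + 0.24·π_3 + 0.44·π_4
π_2 = 0.16·π_1 + 0.2·π_2 + 0.24·π_3 + 0.24·π_4
π_3 = 0.2·π_1 + 0.2·π_2 + 0.36·π_3 + 0.2·π_4
Solving with the normalization constraint gives π = (0.2952, 0.2081, 0.2381, 0.2586).
So the stationary probability of Healthy is 0.2081.

0.2081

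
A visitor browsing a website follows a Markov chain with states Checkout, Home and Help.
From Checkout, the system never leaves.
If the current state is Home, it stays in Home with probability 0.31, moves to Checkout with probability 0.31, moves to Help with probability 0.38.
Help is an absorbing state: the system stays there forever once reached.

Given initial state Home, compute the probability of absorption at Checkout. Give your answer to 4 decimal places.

Let h(s) be the probability of absorption at Checkout starting from transient state s. Then h(Checkout) = 1 and h(Help) = 0. By first-step analysis:
h(Home) = 0.31·1 + 0.31·h(Home) + 0.38·0
Solving: h(Home) = 0.4493.
Starting from Home, the probability is 0.4493.

0.4493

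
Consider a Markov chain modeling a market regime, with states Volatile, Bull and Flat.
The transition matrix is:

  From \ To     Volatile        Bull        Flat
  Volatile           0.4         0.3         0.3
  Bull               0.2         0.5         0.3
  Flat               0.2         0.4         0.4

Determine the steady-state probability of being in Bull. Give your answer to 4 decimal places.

0.4167

Let the stationary distribution be π with π = πP and π_1 + π_2 + π_3 = 1.
π_1 = 0.4·π_1 + 0.2·π_2 + 0.2·π_3
π_2 = 0.3·π_1 + 0.5·π_2 + 0.4·π_3
Solving with the normalization constraint gives π = (0.2500, 0.4167, 0.3333).
So the stationary probability of Bull is 0.4167.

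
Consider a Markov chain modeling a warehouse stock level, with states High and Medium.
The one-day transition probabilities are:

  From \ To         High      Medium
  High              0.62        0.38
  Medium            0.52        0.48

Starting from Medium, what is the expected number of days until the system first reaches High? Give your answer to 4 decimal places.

1.9231

Let t(s) be the expected number of days to first reach High from state s, with t(High) = 0. Conditioning on the first day:
t(Medium) = 1 + 0.48·t(Medium)
Solving: t(Medium) = 1.9231.
Expected days from Medium to High: 1.9231.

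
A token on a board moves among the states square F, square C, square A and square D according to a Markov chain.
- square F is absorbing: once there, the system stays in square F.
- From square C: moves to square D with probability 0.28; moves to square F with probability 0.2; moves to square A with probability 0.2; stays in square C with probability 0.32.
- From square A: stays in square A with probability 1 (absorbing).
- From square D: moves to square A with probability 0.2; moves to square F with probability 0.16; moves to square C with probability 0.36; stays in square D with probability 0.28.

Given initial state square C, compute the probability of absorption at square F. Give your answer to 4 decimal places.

Let h(s) be the probability of absorption at square F starting from transient state s. Then h(square F) = 1 and h(square A) = 0. By first-step analysis:
h(square C) = 0.2·1 + 0.32·h(square C) + 0.2·0 + 0.28·h(square D)
h(square D) = 0.16·1 + 0.36·h(square C) + 0.2·0 + 0.28·h(square D)
Solving: h(square C) = 0.4856, h(square D) = 0.4650.
Starting from square C, the probability is 0.4856.

0.4856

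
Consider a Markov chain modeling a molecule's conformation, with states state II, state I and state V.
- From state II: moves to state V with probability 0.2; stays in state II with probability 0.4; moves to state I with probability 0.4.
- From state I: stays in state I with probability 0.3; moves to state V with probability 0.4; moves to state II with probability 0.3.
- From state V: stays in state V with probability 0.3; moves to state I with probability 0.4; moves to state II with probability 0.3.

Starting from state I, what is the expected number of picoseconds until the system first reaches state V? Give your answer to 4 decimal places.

3.0000

Let t(s) be the expected number of picoseconds to first reach state V from state s, with t(state V) = 0. Conditioning on the first picosecond:
t(state II) = 1 + 0.4·t(state II) + 0.4·t(state I)
t(state I) = 1 + 0.3·t(state II) + 0.3·t(state I)
Solving: t(state II) = 3.6667, t(state I) = 3.0000.
Expected picoseconds from state I to state V: 3.0000.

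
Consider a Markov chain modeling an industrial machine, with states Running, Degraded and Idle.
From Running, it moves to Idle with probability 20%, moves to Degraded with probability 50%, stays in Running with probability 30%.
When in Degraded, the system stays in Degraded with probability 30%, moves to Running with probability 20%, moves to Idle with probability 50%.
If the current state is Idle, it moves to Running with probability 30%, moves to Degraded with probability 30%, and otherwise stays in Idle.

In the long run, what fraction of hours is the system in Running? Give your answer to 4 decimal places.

Let the stationary distribution be π with π = πP and π_1 + π_2 + π_3 = 1.
π_1 = 0.3·π_1 + 0.2·π_2 + 0.3·π_3
π_2 = 0.5·π_1 + 0.3·π_2 + 0.3·π_3
Solving with the normalization constraint gives π = (0.2647, 0.3529, 0.3824).
So the stationary probability of Running is 0.2647.

0.2647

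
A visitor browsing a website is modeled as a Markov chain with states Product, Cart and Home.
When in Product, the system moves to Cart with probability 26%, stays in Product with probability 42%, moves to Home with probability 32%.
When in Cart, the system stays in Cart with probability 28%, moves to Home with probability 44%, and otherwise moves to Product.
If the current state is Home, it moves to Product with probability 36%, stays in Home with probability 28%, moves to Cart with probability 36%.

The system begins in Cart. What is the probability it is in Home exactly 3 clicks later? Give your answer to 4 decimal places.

0.3437

Propagate the distribution vector 3 clicks from Cart.
After 0 clicks: (0.0000, 1.0000, 0.0000)
After 1 click: (0.2800, 0.2800, 0.4400)
After 2 clicks: (0.3544, 0.3096, 0.3360)
After 3 clicks: (0.3565, 0.2998, 0.3437)
P(in Home after 3 clicks) = 0.3437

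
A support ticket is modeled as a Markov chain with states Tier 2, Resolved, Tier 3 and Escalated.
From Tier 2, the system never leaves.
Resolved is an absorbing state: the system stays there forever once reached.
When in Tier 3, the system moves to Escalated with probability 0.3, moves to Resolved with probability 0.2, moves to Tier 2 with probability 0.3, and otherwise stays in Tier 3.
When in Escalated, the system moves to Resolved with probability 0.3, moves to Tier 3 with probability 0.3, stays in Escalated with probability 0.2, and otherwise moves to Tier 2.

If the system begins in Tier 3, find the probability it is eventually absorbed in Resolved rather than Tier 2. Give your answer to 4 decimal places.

Let h(s) be the probability of absorption at Resolved starting from transient state s. Then h(Resolved) = 1 and h(Tier 2) = 0. By first-step analysis:
h(Tier 3) = 0.3·0 + 0.2·1 + 0.2·h(Tier 3) + 0.3·h(Escalated)
h(Escalated) = 0.2·0 + 0.3·1 + 0.3·h(Tier 3) + 0.2·h(Escalated)
Solving: h(Tier 3) = 0.4545, h(Escalated) = 0.5455.
Starting from Tier 3, the probability is 0.4545.

0.4545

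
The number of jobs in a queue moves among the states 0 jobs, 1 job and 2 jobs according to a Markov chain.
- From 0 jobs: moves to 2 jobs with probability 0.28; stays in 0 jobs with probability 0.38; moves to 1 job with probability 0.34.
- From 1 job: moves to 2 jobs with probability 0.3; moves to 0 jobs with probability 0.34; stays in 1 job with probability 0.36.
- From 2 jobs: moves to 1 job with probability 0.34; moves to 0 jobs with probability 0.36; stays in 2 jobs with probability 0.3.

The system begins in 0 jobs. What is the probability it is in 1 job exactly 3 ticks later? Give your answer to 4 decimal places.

Propagate the distribution vector 3 ticks from 0 jobs.
After 0 ticks: (1.0000, 0.0000, 0.0000)
After 1 tick: (0.3800, 0.3400, 0.2800)
After 2 ticks: (0.3608, 0.3468, 0.2924)
After 3 ticks: (0.3603, 0.3469, 0.2928)
P(in 1 job after 3 ticks) = 0.3469

0.3469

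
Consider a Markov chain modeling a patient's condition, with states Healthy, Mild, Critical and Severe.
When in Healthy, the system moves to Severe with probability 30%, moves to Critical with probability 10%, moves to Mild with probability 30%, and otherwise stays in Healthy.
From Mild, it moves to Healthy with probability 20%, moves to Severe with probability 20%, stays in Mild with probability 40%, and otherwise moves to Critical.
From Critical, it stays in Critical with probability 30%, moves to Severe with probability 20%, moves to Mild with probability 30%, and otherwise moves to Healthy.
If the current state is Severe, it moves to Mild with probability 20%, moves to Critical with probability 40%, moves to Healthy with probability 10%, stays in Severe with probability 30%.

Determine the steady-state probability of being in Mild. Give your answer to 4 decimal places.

0.3062

Let the stationary distribution be π with π = πP and π_1 + π_2 + π_3 + π_4 = 1.
π_1 = 0.3·π_1 + 0.2·π_2 + 0.2·π_3 + 0.1·π_4
π_2 = 0.3·π_1 + 0.4·π_2 + 0.3·π_3 + 0.2·π_4
π_3 = 0.1·π_1 + 0.2·π_2 + 0.3·π_3 + 0.4·π_4
Solving with the normalization constraint gives π = (0.1951, 0.3062, 0.2547, 0.2439).
So the stationary probability of Mild is 0.3062.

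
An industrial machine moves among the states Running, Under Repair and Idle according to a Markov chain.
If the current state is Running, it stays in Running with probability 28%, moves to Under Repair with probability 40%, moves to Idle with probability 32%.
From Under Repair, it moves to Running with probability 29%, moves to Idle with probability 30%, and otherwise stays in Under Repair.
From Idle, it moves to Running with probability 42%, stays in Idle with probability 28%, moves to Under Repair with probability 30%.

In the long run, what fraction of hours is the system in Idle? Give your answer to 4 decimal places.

0.3005

Let the stationary distribution be π with π = πP and π_1 + π_2 + π_3 = 1.
π_1 = 0.28·π_1 + 0.29·π_2 + 0.42·π_3
π_2 = 0.4·π_1 + 0.41·π_2 + 0.3·π_3
Solving with the normalization constraint gives π = (0.3258, 0.3737, 0.3005).
So the stationary probability of Idle is 0.3005.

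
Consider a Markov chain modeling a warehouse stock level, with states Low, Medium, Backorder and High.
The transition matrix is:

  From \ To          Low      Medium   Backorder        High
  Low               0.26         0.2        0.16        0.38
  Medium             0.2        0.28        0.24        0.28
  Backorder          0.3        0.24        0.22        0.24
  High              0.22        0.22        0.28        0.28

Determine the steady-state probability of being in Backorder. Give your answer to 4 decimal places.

0.2278

Let the stationary distribution be π with π = πP and π_1 + π_2 + π_3 + π_4 = 1.
π_1 = 0.26·π_1 + 0.2·π_2 + 0.3·π_3 + 0.22·π_4
π_2 = 0.2·π_1 + 0.28·π_2 + 0.24·π_3 + 0.22·π_4
π_3 = 0.16·π_1 + 0.24·π_2 + 0.22·π_3 + 0.28·π_4
Solving with the normalization constraint gives π = (0.2433, 0.2337, 0.2278, 0.2952).
So the stationary probability of Backorder is 0.2278.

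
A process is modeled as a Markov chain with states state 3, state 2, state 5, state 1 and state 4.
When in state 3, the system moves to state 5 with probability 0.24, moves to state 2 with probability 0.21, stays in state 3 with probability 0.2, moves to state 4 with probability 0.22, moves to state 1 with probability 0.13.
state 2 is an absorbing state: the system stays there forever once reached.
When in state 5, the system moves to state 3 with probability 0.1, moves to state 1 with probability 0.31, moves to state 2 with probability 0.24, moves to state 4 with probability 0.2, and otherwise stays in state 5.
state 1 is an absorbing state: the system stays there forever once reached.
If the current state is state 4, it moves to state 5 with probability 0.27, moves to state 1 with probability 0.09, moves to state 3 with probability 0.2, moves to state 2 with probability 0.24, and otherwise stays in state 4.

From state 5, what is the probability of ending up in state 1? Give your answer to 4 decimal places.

0.5056

Let h(s) be the probability of absorption at state 1 starting from transient state s. Then h(state 1) = 1 and h(state 2) = 0. By first-step analysis:
h(state 3) = 0.2·h(state 3) + 0.21·0 + 0.24·h(state 5) + 0.13·1 + 0.22·h(state 4)
h(state 5) = 0.1·h(state 3) + 0.24·0 + 0.15·h(state 5) + 0.31·1 + 0.2·h(state 4)
h(state 4) = 0.2·h(state 3) + 0.24·0 + 0.27·h(state 5) + 0.09·1 + 0.2·h(state 4)
Solving: h(state 3) = 0.4210, h(state 5) = 0.5056, h(state 4) = 0.3884.
Starting from state 5, the probability is 0.5056.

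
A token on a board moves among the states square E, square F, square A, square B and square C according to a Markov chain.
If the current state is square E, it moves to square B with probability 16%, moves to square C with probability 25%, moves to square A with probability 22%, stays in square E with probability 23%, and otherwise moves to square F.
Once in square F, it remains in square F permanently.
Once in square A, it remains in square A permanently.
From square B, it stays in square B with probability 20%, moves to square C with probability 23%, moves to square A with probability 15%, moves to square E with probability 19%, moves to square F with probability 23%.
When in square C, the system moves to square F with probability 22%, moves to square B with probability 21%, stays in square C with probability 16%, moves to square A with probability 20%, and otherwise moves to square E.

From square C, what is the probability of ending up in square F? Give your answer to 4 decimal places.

0.5135

Let h(s) be the probability of absorption at square F starting from transient state s. Then h(square F) = 1 and h(square A) = 0. By first-step analysis:
h(square E) = 0.23·h(square E) + 0.14·1 + 0.22·0 + 0.16·h(square B) + 0.25·h(square C)
h(square B) = 0.19·h(square E) + 0.23·1 + 0.15·0 + 0.2·h(square B) + 0.23·h(square C)
h(square C) = 0.21·h(square E) + 0.22·1 + 0.2·0 + 0.21·h(square B) + 0.16·h(square C)
Solving: h(square E) = 0.4618, h(square B) = 0.5448, h(square C) = 0.5135.
Starting from square C, the probability is 0.5135.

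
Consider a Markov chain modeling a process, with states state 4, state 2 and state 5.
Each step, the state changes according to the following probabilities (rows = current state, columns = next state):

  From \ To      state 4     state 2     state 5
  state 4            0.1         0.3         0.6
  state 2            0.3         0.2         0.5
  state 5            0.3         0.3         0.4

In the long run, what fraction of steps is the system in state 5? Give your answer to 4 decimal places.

Let the stationary distribution be π with π = πP and π_1 + π_2 + π_3 = 1.
π_1 = 0.1·π_1 + 0.3·π_2 + 0.3·π_3
π_2 = 0.3·π_1 + 0.2·π_2 + 0.3·π_3
Solving with the normalization constraint gives π = (0.2500, 0.2727, 0.4773).
So the stationary probability of state 5 is 0.4773.

0.4773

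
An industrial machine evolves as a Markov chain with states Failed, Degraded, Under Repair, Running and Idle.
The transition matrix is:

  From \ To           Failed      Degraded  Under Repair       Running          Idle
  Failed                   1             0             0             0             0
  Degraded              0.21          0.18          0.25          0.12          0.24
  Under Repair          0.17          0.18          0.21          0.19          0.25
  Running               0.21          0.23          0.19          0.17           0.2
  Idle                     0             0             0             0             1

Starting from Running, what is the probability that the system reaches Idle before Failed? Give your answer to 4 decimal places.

Let h(s) be the probability of absorption at Idle starting from transient state s. Then h(Idle) = 1 and h(Failed) = 0. By first-step analysis:
h(Degraded) = 0.21·0 + 0.18·h(Degraded) + 0.25·h(Under Repair) + 0.12·h(Running) + 0.24·1
h(Under Repair) = 0.17·0 + 0.18·h(Degraded) + 0.21·h(Under Repair) + 0.19·h(Running) + 0.25·1
h(Running) = 0.21·0 + 0.23·h(Degraded) + 0.19·h(Under Repair) + 0.17·h(Running) + 0.2·1
Solving: h(Degraded) = 0.5410, h(Under Repair) = 0.5648, h(Running) = 0.5202.
Starting from Running, the probability is 0.5202.

0.5202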